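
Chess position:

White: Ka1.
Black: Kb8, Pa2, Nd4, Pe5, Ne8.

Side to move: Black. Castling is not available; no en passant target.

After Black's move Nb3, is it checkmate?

no

After Nb3: white king on a1; in check: yes, from the black knight on b3.
White has 2 legal replies: Kb2, Kxa2.
In check but a legal move exists → not checkmate.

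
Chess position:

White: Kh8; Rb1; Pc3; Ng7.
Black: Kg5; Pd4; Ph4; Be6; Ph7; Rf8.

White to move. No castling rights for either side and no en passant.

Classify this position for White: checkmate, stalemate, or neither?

neither

White to move; white king on h8.
In check: yes, from the black rook on f8.
King squares — g7: own knight; h7: available; g8: attacked by Be6.
Legal moves for White: Kxh7.
White is in check but has 1 legal move → neither.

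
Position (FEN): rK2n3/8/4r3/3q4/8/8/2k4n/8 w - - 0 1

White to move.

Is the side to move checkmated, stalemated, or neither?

checkmate

White to move; white king on b8.
In check: yes, from the black rook on a8.
King squares — a7: attacked by Ra8; b7: attacked by Qd5; c7: attacked by Ne8; a8: attacked by Qd5; c8: attacked by Ra8.
Legal moves for White: none.
In check with no legal moves → checkmate.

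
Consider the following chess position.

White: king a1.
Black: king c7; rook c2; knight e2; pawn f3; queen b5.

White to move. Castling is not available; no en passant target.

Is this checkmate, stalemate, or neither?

White to move; white king on a1.
In check: no.
King squares — b1: attacked by Qb5; a2: attacked by Rc2; b2: attacked by Rc2.
Legal moves for White: none.
Not in check and no legal moves → stalemate.

stalemate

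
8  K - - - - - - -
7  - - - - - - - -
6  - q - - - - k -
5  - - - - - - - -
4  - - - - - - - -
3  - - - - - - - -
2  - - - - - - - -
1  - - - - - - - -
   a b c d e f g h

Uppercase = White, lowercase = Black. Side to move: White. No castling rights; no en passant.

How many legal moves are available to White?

0

White to move; king on a8.
In check: no.
Legal moves: none.
Count: 0.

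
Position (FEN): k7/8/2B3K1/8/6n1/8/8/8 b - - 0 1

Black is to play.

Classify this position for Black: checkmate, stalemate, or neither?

neither

Black to move; black king on a8.
In check: yes, from the white bishop on c6.
King squares — a7: available; b7: attacked by Bc6; b8: available.
Legal moves for Black: Kb8, Ka7.
Black is in check but has 2 legal moves → neither.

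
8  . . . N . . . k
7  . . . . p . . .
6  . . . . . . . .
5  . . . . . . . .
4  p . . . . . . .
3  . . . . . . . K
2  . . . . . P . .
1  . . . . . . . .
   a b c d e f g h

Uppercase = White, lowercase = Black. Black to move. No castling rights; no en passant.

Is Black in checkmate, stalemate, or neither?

neither

Black to move; black king on h8.
In check: no.
Legal moves for Black: Kg8, Kh7, Kg7, e6, a3, e5.
Black has 6 legal moves and is not in check → neither.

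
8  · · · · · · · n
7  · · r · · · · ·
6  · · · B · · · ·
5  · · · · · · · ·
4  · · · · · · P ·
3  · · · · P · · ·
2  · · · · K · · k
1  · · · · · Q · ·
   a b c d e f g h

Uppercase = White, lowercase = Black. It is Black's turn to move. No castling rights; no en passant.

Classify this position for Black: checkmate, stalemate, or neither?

checkmate

Black to move; black king on h2.
In check: yes, from the white bishop on d6.
King squares — g1: attacked by Qf1; h1: attacked by Qf1; g2: attacked by Qf1; g3: attacked by Bd6; h3: attacked by Qf1.
Legal moves for Black: none.
In check with no legal moves → checkmate.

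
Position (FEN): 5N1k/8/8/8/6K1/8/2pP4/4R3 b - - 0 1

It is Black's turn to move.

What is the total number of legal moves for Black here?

Black to move; king on h8.
In check: no.
Legal moves: Kg8, Kg7, c1=Q, c1=R, c1=B, c1=N.
Count: 6.

6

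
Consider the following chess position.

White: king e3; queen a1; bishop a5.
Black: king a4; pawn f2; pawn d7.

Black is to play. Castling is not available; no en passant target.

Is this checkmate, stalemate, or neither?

Black to move; black king on a4.
In check: yes, from the white queen on a1.
Legal moves for Black: Kb5, Kb3.
Black is in check but has 2 legal moves → neither.

neither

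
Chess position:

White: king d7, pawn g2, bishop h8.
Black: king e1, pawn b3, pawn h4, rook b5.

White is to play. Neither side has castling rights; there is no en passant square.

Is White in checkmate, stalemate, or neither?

White to move; white king on d7.
In check: no.
Legal moves for White: Bg7, Bf6, Be5, Bd4, Bc3+, Bb2, Ba1, Ke8, Kd8, Kc8, Ke7, Kc7, Ke6, Kd6, Kc6, g3, g4.
White has 17 legal moves and is not in check → neither.

neither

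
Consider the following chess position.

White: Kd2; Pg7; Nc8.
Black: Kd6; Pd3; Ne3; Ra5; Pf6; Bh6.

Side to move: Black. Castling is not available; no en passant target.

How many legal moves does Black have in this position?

Black to move; king on d6.
In check: yes, from the white knight on c8.
Legal moves: Kd7, Kc7, Ke6, Kc6, Ke5, Kd5, Kc5.
Count: 7.

7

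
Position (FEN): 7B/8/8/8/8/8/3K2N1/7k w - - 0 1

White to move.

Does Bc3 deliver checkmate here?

After Bc3: black king on h1; in check: no.
Black is not in check, so this cannot be checkmate.

no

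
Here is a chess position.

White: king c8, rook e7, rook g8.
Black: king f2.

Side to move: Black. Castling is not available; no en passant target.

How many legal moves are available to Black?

2

Black to move; king on f2.
In check: no.
Legal moves: Kf3, Kf1.
Count: 2.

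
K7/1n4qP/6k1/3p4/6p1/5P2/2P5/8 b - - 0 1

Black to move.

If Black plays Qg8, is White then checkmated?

no

After Qg8: white king on a8; in check: yes, from the black queen on g8.
White has 6 legal replies: Kxb7, Ka7, hxg8=Q+, hxg8=R+, hxg8=B, hxg8=N.
In check but a legal move exists → not checkmate.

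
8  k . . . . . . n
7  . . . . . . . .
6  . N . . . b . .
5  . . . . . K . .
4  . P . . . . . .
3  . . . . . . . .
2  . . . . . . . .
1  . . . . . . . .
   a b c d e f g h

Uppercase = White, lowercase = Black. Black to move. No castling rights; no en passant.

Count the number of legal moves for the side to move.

Black to move; king on a8.
In check: yes, from the white knight on b6.
Legal moves: Kb8, Kb7, Ka7.
Count: 3.

3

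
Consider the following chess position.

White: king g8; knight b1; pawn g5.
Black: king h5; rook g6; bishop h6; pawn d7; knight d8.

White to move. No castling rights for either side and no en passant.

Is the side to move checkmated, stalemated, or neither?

neither

White to move; white king on g8.
In check: yes, from the black rook on g6.
Legal moves for White: Kh8, Kh7.
White is in check but has 2 legal moves → neither.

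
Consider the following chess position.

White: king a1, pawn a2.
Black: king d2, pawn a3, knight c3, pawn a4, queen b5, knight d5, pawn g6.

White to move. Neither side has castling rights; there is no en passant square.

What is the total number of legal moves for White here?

0

White to move; king on a1.
In check: no.
Legal moves: none.
Count: 0.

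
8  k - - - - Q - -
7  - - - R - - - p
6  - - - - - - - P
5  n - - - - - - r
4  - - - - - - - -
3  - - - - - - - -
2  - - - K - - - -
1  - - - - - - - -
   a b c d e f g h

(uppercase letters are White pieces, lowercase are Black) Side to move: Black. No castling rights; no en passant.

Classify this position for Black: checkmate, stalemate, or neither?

Black to move; black king on a8.
In check: yes, from the white queen on f8.
King squares — a7: attacked by Rd7; b7: attacked by Rd7; b8: attacked by Qf8.
Legal moves for Black: none.
In check with no legal moves → checkmate.

checkmate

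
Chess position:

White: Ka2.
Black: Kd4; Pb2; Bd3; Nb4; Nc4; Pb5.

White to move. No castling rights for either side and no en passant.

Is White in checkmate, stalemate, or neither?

White to move; white king on a2.
In check: yes, from the black knight on b4.
King squares — a1: attacked by Pb2; b1: attacked by Bd3; b2: attacked by Nc4; a3: attacked by Nc4; b3: available.
Legal moves for White: Kb3.
White is in check but has 1 legal move → neither.

neither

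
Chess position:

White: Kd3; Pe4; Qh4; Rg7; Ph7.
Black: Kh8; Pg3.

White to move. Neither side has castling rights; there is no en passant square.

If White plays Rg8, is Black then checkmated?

yes

After Rg8: black king on h8; in check: yes, from the white rook on g8.
King squares — g7: attacked by Rg8; h7: attacked by Qh4; g8: attacked by Ph7.
Black has no legal moves → checkmate.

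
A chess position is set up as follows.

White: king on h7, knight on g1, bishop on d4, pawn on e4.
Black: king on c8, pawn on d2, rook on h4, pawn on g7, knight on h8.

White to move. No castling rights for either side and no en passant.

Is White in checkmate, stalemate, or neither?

neither

White to move; white king on h7.
In check: yes, from the black rook on h4.
Legal moves for White: Kg8, Kxg7.
White is in check but has 2 legal moves → neither.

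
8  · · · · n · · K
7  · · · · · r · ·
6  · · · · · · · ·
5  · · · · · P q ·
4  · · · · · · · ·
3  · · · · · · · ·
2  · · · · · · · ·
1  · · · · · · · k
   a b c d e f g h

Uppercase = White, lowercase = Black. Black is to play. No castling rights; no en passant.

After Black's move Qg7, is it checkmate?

After Qg7: white king on h8; in check: yes, from the black queen on g7.
King squares — g7: attacked by Rf7; h7: attacked by Qg7; g8: attacked by Qg7.
White has no legal moves → checkmate.

yes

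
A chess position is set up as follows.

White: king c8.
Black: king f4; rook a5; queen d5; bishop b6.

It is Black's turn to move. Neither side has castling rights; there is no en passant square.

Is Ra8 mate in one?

yes

After Ra8: white king on c8; in check: yes, from the black rook on a8.
King squares — b7: attacked by Qd5; c7: attacked by Bb6; d7: attacked by Qd5; b8: attacked by Ra8; d8: attacked by Qd5.
White has no legal moves → checkmate.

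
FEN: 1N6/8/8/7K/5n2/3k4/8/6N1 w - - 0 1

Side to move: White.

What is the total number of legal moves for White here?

White to move; king on h5.
In check: yes, from the black knight on f4.
Legal moves: Kh6, Kg5, Kh4, Kg4.
Count: 4.

4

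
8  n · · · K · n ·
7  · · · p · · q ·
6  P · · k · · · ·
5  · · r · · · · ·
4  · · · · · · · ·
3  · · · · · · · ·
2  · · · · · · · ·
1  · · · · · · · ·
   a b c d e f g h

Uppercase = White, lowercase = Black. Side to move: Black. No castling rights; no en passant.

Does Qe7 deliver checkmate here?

After Qe7: white king on e8; in check: yes, from the black queen on e7.
King squares — d7: attacked by Kd6; e7: attacked by Kd6; f7: attacked by Qe7; d8: attacked by Qe7; f8: attacked by Qe7.
White has no legal moves → checkmate.

yes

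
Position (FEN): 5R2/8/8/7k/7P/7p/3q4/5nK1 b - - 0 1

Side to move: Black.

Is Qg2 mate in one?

yes

After Qg2: white king on g1; in check: yes, from the black queen on g2.
King squares — f1: attacked by Qg2; h1: attacked by Qg2; f2: attacked by Qg2; g2: attacked by Ph3; h2: attacked by Nf1.
White has no legal moves → checkmate.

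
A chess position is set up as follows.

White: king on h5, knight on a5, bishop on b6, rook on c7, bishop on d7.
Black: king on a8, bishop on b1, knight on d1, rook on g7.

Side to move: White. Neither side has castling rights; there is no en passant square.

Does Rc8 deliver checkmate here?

After Rc8: black king on a8; in check: yes, from the white rook on c8.
King squares — a7: attacked by Bb6; b7: attacked by Na5; b8: attacked by Rc8.
Black has no legal moves → checkmate.

yes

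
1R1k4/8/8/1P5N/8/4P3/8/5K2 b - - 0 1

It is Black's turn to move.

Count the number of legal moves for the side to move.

Black to move; king on d8.
In check: yes, from the white rook on b8.
Legal moves: Ke7, Kd7, Kc7.
Count: 3.

3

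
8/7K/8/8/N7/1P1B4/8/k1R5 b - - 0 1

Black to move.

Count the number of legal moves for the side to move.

Black to move; king on a1.
In check: yes, from the white rook on c1.
Legal moves: Ka2.
Count: 1.

1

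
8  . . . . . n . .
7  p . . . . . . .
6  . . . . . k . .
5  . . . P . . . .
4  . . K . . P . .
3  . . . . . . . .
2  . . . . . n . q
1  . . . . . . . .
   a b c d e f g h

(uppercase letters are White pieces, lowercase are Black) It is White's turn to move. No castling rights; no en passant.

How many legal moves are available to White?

White to move; king on c4.
In check: no.
Legal moves: Kc5, Kb5, Kd4, Kb4, Kc3, Kb3, d6, f5.
Count: 8.

8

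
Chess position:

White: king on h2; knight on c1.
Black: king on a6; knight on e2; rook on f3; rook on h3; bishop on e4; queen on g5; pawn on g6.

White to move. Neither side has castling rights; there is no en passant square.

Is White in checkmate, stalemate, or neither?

White to move; white king on h2.
In check: yes, from the black rook on h3.
King squares — g1: attacked by Ne2; h1: attacked by Rh3; g2: attacked by Qg5; g3: attacked by Ne2; h3: attacked by Rf3.
Legal moves for White: none.
In check with no legal moves → checkmate.

checkmate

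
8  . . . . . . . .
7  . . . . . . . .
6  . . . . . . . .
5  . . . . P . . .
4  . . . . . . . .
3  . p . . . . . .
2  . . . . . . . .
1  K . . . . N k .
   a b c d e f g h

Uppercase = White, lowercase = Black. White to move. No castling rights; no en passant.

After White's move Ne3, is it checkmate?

After Ne3: black king on g1; in check: no.
Black is not in check, so this cannot be checkmate.

no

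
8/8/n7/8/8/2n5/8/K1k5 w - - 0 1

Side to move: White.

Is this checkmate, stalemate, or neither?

White to move; white king on a1.
In check: no.
King squares — b1: attacked by Kc1; a2: attacked by Nc3; b2: attacked by Kc1.
Legal moves for White: none.
Not in check and no legal moves → stalemate.

stalemate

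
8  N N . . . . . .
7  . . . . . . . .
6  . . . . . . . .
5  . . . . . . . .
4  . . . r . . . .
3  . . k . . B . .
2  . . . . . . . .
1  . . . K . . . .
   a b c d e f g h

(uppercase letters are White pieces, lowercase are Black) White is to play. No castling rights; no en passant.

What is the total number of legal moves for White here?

White to move; king on d1.
In check: yes, from the black rook on d4.
Legal moves: Ke2, Ke1, Kc1.
Count: 3.

3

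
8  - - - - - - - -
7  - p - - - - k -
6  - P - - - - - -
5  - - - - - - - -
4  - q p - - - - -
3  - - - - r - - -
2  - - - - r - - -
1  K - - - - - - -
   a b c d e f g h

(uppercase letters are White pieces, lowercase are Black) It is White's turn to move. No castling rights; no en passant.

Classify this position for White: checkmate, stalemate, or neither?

stalemate

White to move; white king on a1.
In check: no.
King squares — b1: attacked by Qb4; a2: attacked by Re2; b2: attacked by Re2.
Legal moves for White: none.
Not in check and no legal moves → stalemate.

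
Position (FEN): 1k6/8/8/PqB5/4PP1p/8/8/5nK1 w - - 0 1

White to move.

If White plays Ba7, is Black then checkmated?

After Ba7: black king on b8; in check: yes, from the white bishop on a7.
Black has 5 legal replies: Kc8, Ka8, Kc7, Kb7, Kxa7.
In check but a legal move exists → not checkmate.

no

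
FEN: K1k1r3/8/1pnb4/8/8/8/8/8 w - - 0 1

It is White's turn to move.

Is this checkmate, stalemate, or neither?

stalemate

White to move; white king on a8.
In check: no.
King squares — a7: attacked by Nc6; b7: attacked by Kc8; b8: attacked by Nc6.
Legal moves for White: none.
Not in check and no legal moves → stalemate.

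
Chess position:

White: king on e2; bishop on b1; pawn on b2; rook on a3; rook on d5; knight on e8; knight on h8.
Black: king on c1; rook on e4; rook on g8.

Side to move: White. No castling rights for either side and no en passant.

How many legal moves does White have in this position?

6

White to move; king on e2.
In check: yes, from the black rook on e4.
Legal moves: Kf3, Kd3, Kf2, Kf1, Re3, Bxe4.
Count: 6.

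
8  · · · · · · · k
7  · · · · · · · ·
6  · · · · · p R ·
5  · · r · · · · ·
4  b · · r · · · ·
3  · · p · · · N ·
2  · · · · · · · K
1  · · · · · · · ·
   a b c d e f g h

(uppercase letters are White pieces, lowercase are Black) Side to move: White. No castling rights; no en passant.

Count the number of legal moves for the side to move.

16

White to move; king on h2.
In check: no.
Legal moves: Rg8+, Rg7, Rh6+, Rxf6, Rg5, Rg4, Nh5, Nf5, Ne4, Ne2, Nh1, Nf1, Kh3, Kg2, Kh1, Kg1.
Count: 16.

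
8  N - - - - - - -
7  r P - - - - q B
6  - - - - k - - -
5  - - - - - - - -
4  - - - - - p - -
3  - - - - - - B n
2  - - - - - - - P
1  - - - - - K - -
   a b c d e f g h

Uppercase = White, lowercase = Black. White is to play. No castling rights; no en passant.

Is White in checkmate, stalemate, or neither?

neither

White to move; white king on f1.
In check: no.
Legal moves for White include: Nc7+, Nb6, Bg8+, Bg6, Bf5+, Be4, Bd3, Bc2, Bb1, Bh4, Bxf4, Bf2, Be1, Kg2, Ke2, Ke1, b8=Q, b8=R, ... (list truncated; more exist).
White has legal moves and is not in check → neither.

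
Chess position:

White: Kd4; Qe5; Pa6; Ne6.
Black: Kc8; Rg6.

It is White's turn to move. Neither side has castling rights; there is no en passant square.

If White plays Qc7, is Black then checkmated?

yes

After Qc7: black king on c8; in check: yes, from the white queen on c7.
King squares — b7: attacked by Pa6; c7: attacked by Ne6; d7: attacked by Qc7; b8: attacked by Qc7; d8: attacked by Ne6.
Black has no legal moves → checkmate.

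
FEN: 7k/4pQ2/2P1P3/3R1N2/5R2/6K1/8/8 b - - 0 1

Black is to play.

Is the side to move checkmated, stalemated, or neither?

Black to move; black king on h8.
In check: no.
King squares — g7: attacked by Nf5; h7: attacked by Qf7; g8: attacked by Qf7.
Legal moves for Black: none.
Not in check and no legal moves → stalemate.

stalemate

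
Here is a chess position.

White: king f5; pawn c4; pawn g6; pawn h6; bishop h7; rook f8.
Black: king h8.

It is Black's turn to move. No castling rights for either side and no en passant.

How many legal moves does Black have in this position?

Black to move; king on h8.
In check: yes, from the white rook on f8.
Legal moves: none.
Count: 0.

0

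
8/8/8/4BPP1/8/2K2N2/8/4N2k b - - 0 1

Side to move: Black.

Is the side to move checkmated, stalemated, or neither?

Black to move; black king on h1.
In check: no.
King squares — g1: attacked by Nf3; g2: attacked by Ne1; h2: attacked by Nf3.
Legal moves for Black: none.
Not in check and no legal moves → stalemate.

stalemate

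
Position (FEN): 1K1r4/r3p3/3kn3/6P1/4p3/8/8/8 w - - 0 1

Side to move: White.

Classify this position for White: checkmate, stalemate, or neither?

neither

White to move; white king on b8.
In check: yes, from the black rook on d8.
Legal moves for White: Kxa7.
White is in check but has 1 legal move → neither.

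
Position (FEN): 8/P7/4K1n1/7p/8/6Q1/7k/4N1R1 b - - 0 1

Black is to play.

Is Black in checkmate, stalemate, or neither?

Black to move; black king on h2.
In check: yes, from the white queen on g3.
King squares — g1: attacked by Qg3; h1: attacked by Rg1; g2: attacked by Ne1; g3: attacked by Rg1; h3: attacked by Qg3.
Legal moves for Black: none.
In check with no legal moves → checkmate.

checkmate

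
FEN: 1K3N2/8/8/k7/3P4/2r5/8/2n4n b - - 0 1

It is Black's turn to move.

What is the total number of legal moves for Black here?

24

Black to move; king on a5.
In check: no.
Legal moves: Kb6, Ka6, Kb5, Kb4, Ka4, Rc8+, Rc7, Rc6, Rc5, Rc4, Rh3, Rg3, Rf3, Re3, Rd3, Rb3+, Ra3, Rc2, Ng3, Nf2, Nd3, Nb3, Ne2, Na2.
Count: 24.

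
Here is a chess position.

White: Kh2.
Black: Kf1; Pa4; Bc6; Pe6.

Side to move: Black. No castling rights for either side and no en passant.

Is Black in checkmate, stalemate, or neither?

neither

Black to move; black king on f1.
In check: no.
Legal moves for Black: Be8, Ba8, Bd7, Bb7, Bd5, Bb5, Be4, Bf3, Bg2, Bh1, Kf2, Ke2, Ke1, e5, a3.
Black has 15 legal moves and is not in check → neither.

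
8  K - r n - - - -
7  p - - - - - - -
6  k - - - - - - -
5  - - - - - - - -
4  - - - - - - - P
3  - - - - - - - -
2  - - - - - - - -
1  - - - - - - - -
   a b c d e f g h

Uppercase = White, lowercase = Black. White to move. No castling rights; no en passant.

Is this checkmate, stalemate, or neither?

checkmate

White to move; white king on a8.
In check: yes, from the black rook on c8.
King squares — a7: attacked by Ka6; b7: attacked by Ka6; b8: attacked by Rc8.
Legal moves for White: none.
In check with no legal moves → checkmate.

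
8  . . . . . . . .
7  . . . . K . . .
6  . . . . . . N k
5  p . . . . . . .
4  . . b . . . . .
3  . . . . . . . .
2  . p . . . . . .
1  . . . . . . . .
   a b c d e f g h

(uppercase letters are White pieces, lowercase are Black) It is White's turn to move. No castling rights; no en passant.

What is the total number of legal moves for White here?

11

White to move; king on e7.
In check: no.
Legal moves: Kf8, Ke8, Kd8, Kd7, Kf6, Kd6, Nh8, Nf8, Ne5, Nh4, Nf4.
Count: 11.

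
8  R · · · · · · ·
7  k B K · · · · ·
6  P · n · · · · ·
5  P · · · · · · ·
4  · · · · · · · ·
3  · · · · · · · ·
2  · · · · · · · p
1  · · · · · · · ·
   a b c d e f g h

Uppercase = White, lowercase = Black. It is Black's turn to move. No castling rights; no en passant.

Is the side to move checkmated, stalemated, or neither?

Black to move; black king on a7.
In check: yes, from the white rook on a8.
King squares — a6: attacked by Bb7; b6: attacked by Pa5; b7: attacked by Pa6; a8: attacked by Bb7; b8: attacked by Kc7.
Legal moves for Black: none.
In check with no legal moves → checkmate.

checkmate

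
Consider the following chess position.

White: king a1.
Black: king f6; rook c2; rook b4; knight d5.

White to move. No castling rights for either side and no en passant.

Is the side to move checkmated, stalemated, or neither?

White to move; white king on a1.
In check: no.
King squares — b1: attacked by Rb4; a2: attacked by Rc2; b2: attacked by Rc2.
Legal moves for White: none.
Not in check and no legal moves → stalemate.

stalemate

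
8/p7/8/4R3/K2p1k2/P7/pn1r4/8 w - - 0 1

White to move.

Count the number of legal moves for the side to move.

4

White to move; king on a4.
In check: yes, from the black knight on b2.
Legal moves: Kb5, Ka5, Kb4, Kb3.
Count: 4.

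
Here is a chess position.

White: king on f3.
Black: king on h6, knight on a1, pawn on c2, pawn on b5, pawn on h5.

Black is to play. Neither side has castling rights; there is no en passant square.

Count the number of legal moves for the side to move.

11

Black to move; king on h6.
In check: no.
Legal moves: Kh7, Kg7, Kg6, Kg5, Nb3, h4, b4, c1=Q, c1=R, c1=B, c1=N.
Count: 11.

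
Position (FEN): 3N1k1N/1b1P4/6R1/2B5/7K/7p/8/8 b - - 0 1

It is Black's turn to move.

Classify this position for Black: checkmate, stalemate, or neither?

checkmate

Black to move; black king on f8.
In check: yes, from the white bishop on c5.
King squares — e7: attacked by Bc5; f7: attacked by Nd8; g7: attacked by Rg6; e8: attacked by Pd7; g8: attacked by Rg6.
Legal moves for Black: none.
In check with no legal moves → checkmate.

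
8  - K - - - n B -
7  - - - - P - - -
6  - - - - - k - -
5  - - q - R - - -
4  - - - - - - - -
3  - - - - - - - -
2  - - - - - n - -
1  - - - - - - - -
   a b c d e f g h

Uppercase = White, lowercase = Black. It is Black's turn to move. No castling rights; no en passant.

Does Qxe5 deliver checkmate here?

After Qxe5: white king on b8; in check: yes, from the black queen on e5.
White has 4 legal replies: Kc8, Ka8, Kb7, Ka7.
In check but a legal move exists → not checkmate.

no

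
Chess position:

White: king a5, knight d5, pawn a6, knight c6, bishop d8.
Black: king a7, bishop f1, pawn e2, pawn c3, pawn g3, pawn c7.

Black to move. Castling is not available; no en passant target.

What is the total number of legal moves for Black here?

Black to move; king on a7.
In check: yes, from the white knight on c6.
Legal moves: Ka8.
Count: 1.

1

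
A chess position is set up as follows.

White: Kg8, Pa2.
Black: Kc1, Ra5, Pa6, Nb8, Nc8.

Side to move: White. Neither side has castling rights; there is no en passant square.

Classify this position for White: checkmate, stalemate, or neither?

neither

White to move; white king on g8.
In check: no.
Legal moves for White: Kh8, Kf8, Kh7, Kg7, Kf7, a3, a4.
White has 7 legal moves and is not in check → neither.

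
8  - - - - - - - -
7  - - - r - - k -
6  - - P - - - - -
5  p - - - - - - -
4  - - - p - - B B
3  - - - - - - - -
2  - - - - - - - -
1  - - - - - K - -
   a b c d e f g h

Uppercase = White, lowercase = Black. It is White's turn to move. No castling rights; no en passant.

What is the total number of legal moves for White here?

White to move; king on f1.
In check: no.
Legal moves: Bd8, Be7, Bf6+, Bg5, Bg3, Bf2, Be1, Bxd7, Be6, Bh5, Bf5, Bh3, Bf3, Be2, Bd1, Kg2, Kf2, Ke2, Kg1, Ke1, cxd7, c7.
Count: 22.

22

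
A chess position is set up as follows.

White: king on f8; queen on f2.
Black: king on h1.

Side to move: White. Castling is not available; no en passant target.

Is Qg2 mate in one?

no

After Qg2: black king on h1; in check: yes, from the white queen on g2.
Black has 1 legal reply: Kxg2.
In check but a legal move exists → not checkmate.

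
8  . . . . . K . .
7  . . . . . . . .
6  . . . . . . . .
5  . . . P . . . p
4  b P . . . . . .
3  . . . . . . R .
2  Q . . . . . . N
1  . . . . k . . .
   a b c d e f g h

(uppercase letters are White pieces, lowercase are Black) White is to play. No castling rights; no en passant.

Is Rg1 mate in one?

After Rg1: black king on e1; in check: yes, from the white rook on g1.
King squares — d1: attacked by Rg1; f1: attacked by Rg1; d2: attacked by Qa2; e2: attacked by Qa2; f2: attacked by Qa2.
Black has no legal moves → checkmate.

yes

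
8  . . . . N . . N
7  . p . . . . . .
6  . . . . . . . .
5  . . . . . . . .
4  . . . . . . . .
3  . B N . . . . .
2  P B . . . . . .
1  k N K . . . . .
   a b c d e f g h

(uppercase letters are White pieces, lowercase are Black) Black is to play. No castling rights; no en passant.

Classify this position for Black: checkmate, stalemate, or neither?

Black to move; black king on a1.
In check: yes, from the white bishop on b2.
King squares — b1: attacked by Kc1; a2: attacked by Bb3; b2: attacked by Kc1.
Legal moves for Black: none.
In check with no legal moves → checkmate.

checkmate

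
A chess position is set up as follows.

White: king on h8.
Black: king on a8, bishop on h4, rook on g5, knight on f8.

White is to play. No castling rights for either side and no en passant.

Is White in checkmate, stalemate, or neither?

stalemate

White to move; white king on h8.
In check: no.
King squares — g7: attacked by Rg5; h7: attacked by Nf8; g8: attacked by Rg5.
Legal moves for White: none.
Not in check and no legal moves → stalemate.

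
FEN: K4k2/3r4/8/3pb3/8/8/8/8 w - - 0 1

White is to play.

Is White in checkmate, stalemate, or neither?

White to move; white king on a8.
In check: no.
King squares — a7: attacked by Rd7; b7: attacked by Rd7; b8: attacked by Be5.
Legal moves for White: none.
Not in check and no legal moves → stalemate.

stalemate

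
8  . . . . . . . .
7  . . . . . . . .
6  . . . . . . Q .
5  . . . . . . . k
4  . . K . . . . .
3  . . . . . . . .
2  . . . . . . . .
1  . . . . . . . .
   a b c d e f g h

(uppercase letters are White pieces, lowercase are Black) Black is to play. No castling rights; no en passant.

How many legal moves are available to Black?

Black to move; king on h5.
In check: yes, from the white queen on g6.
Legal moves: Kxg6, Kh4.
Count: 2.

2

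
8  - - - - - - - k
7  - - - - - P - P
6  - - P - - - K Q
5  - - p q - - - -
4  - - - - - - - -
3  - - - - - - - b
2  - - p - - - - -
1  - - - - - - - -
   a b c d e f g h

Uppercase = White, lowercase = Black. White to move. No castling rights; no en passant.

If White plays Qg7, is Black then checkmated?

yes

After Qg7: black king on h8; in check: yes, from the white queen on g7.
King squares — g7: attacked by Kg6; h7: attacked by Kg6; g8: attacked by Pf7.
Black has no legal moves → checkmate.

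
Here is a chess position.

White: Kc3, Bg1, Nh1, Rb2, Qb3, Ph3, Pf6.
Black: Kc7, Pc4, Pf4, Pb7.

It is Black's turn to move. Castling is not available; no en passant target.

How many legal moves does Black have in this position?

Black to move; king on c7.
In check: no.
Legal moves: Kd8, Kc8, Kb8, Kd7, Kd6, Kc6, cxb3, b6, f3, b5.
Count: 10.

10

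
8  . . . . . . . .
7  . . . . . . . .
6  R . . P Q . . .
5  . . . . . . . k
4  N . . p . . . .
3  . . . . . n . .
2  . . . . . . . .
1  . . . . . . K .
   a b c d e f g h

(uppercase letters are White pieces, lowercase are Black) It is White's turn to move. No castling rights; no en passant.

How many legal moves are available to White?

White to move; king on g1.
In check: yes, from the black knight on f3.
Legal moves: Kg2, Kf2, Kh1, Kf1.
Count: 4.

4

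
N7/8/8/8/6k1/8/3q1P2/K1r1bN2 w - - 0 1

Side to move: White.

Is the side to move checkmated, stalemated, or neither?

checkmate

White to move; white king on a1.
In check: yes, from the black rook on c1.
King squares — b1: attacked by Rc1; a2: attacked by Qd2; b2: attacked by Qd2.
Legal moves for White: none.
In check with no legal moves → checkmate.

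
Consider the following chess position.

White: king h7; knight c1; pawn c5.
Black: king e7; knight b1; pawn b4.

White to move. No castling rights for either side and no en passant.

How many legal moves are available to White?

White to move; king on h7.
In check: no.
Legal moves: Kh8, Kg8, Kg7, Kh6, Kg6, Nd3, Nb3, Ne2, Na2, c6.
Count: 10.

10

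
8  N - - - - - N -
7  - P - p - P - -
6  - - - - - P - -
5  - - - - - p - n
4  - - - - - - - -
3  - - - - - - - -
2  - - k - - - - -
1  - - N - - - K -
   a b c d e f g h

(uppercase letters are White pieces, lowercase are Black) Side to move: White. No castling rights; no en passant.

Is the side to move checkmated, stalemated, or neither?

neither

White to move; white king on g1.
In check: no.
Legal moves for White include: Ne7, Nh6, Nc7, Nb6, Kh2, Kg2, Kf2, Kh1, Kf1, Nd3, Nb3, Ne2, Na2, f8=Q, f8=R, f8=B, f8=N, b8=Q, ... (list truncated; more exist).
White has legal moves and is not in check → neither.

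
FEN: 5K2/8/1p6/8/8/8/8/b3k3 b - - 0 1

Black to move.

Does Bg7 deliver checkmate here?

After Bg7: white king on f8; in check: yes, from the black bishop on g7.
White has 5 legal replies: Kg8, Ke8, Kxg7, Kf7, Ke7.
In check but a legal move exists → not checkmate.

no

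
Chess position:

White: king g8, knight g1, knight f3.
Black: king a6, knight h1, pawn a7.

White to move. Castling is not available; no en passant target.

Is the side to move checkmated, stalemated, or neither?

neither

White to move; white king on g8.
In check: no.
Legal moves for White: Kh8, Kf8, Kh7, Kg7, Kf7, Ng5, Ne5, Nh4, Nd4, Nh2, Nd2, Ne1, Nh3, Ne2.
White has 14 legal moves and is not in check → neither.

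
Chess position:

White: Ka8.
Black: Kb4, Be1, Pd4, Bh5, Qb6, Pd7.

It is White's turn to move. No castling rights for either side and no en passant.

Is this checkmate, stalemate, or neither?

stalemate

White to move; white king on a8.
In check: no.
King squares — a7: attacked by Qb6; b7: attacked by Qb6; b8: attacked by Qb6.
Legal moves for White: none.
Not in check and no legal moves → stalemate.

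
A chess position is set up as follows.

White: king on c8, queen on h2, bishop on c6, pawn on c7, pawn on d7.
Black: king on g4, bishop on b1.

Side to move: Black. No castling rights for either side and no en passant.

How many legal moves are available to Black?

Black to move; king on g4.
In check: no.
Legal moves: Kg5, Kf5, Bh7, Bg6, Bf5, Be4, Bd3, Bc2, Ba2.
Count: 9.

9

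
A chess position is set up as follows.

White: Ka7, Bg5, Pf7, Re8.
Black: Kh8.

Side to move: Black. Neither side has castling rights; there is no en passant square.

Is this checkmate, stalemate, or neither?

neither

Black to move; black king on h8.
In check: yes, from the white rook on e8.
King squares — g7: available; h7: available; g8: attacked by Pf7.
Legal moves for Black: Kh7, Kg7.
Black is in check but has 2 legal moves → neither.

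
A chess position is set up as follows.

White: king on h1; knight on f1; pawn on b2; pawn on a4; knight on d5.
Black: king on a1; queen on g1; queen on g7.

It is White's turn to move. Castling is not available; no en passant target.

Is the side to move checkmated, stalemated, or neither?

White to move; white king on h1.
In check: yes, from the black queen on g1.
King squares — g1: attacked by Qg7; g2: attacked by Qg1; h2: attacked by Qg1.
Legal moves for White: none.
In check with no legal moves → checkmate.

checkmate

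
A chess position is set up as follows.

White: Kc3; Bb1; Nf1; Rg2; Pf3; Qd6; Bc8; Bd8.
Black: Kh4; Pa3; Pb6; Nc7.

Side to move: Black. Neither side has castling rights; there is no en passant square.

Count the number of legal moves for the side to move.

Black to move; king on h4.
In check: yes, from the white bishop on d8.
Legal moves: Kh5.
Count: 1.

1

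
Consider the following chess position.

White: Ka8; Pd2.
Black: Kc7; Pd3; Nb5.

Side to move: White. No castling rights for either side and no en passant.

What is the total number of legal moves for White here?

0

White to move; king on a8.
In check: no.
Legal moves: none.
Count: 0.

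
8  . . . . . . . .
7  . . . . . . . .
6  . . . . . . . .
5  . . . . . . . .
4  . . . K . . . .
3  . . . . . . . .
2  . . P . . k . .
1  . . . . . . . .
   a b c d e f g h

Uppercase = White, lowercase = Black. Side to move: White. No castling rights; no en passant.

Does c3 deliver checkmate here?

no

After c3: black king on f2; in check: no.
Black is not in check, so this cannot be checkmate.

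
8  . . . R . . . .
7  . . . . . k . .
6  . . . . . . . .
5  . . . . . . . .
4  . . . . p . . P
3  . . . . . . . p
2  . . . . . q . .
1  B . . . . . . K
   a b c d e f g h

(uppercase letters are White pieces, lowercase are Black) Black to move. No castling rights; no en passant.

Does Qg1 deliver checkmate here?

no

After Qg1: white king on h1; in check: yes, from the black queen on g1.
White has 1 legal reply: Kxg1.
In check but a legal move exists → not checkmate.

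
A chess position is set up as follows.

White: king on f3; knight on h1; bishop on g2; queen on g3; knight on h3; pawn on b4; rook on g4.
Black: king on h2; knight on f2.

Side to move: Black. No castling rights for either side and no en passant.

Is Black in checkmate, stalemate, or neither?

checkmate

Black to move; black king on h2.
In check: yes, from the white queen on g3.
King squares — g1: attacked by Nh3; h1: attacked by Bg2; g2: attacked by Kf3; g3: attacked by Nh1; h3: attacked by Bg2.
Legal moves for Black: none.
In check with no legal moves → checkmate.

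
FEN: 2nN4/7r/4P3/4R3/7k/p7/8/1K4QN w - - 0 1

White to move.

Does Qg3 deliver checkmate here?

After Qg3: black king on h4; in check: yes, from the white queen on g3.
King squares — g3: attacked by Nh1; h3: attacked by Qg3; g4: attacked by Qg3; g5: attacked by Qg3; h5: attacked by Re5.
Black has no legal moves → checkmate.

yes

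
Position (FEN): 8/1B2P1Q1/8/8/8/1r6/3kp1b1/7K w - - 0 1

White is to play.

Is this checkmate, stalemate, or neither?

neither

White to move; white king on h1.
In check: yes, from the black bishop on g2.
King squares — g1: available; g2: available; h2: available.
Legal moves for White: Kh2, Kxg2, Kg1, Qxg2, Bxg2.
White is in check but has 5 legal moves → neither.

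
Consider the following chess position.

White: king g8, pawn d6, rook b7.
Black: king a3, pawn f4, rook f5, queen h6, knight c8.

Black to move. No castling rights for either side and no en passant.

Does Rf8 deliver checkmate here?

yes

After Rf8: white king on g8; in check: yes, from the black rook on f8.
King squares — f7: attacked by Rf8; g7: attacked by Qh6; h7: attacked by Qh6; f8: attacked by Qh6; h8: attacked by Qh6.
White has no legal moves → checkmate.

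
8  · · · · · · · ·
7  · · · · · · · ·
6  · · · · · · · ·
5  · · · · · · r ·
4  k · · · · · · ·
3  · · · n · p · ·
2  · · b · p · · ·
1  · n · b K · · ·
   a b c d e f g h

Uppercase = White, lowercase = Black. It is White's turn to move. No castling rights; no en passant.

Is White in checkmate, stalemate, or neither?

White to move; white king on e1.
In check: yes, from the black knight on d3.
King squares — d1: attacked by Bc2; f1: attacked by Pe2; d2: attacked by Nb1; e2: attacked by Bd1; f2: attacked by Nd3.
Legal moves for White: none.
In check with no legal moves → checkmate.

checkmate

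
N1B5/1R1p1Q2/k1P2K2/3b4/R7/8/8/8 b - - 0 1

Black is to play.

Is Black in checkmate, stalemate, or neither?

checkmate

Black to move; black king on a6.
In check: yes, from the white rook on a4.
King squares — a5: attacked by Ra4; b5: attacked by Rb7; b6: attacked by Rb7; a7: attacked by Ra4; b7: attacked by Pc6.
Legal moves for Black: none.
In check with no legal moves → checkmate.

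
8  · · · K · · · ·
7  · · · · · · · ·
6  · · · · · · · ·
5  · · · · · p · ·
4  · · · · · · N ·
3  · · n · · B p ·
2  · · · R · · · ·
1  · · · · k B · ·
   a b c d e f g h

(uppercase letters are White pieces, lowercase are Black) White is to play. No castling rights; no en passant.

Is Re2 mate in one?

no

After Re2: black king on e1; in check: yes, from the white rook on e2.
Black has 3 legal replies: Kxf1, Kd1, Nxe2.
In check but a legal move exists → not checkmate.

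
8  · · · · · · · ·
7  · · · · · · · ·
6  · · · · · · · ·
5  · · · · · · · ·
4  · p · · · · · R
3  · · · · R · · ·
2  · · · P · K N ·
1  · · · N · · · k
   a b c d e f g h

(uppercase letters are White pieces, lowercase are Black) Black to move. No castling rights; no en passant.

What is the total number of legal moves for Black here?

0

Black to move; king on h1.
In check: yes, from the white rook on h4.
Legal moves: none.
Count: 0.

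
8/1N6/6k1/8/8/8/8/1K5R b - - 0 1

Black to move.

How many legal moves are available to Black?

5

Black to move; king on g6.
In check: no.
Legal moves: Kg7, Kf7, Kf6, Kg5, Kf5.
Count: 5.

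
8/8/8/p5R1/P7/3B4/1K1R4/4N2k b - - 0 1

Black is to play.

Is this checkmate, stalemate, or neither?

stalemate

Black to move; black king on h1.
In check: no.
King squares — g1: attacked by Rg5; g2: attacked by Ne1; h2: attacked by Rd2.
Legal moves for Black: none.
Not in check and no legal moves → stalemate.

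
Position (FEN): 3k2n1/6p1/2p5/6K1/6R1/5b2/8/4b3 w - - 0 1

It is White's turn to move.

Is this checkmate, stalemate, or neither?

White to move; white king on g5.
In check: no.
Legal moves for White: Kg6, Kh5, Kf5, Kf4, Rh4, Rf4, Re4, Rd4+, Rc4, Rb4, Ra4, Rg3, Rg2, Rg1.
White has 14 legal moves and is not in check → neither.

neither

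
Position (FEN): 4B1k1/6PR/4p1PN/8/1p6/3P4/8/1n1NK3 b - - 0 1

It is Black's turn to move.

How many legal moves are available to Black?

Black to move; king on g8.
In check: yes, from the white knight on h6.
Legal moves: none.
Count: 0.

0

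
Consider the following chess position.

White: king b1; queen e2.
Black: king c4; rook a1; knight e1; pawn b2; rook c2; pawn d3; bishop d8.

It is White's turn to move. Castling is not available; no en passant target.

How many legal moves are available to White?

White to move; king on b1.
In check: yes, from the black rook on a1.
Legal moves: none.
Count: 0.

0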